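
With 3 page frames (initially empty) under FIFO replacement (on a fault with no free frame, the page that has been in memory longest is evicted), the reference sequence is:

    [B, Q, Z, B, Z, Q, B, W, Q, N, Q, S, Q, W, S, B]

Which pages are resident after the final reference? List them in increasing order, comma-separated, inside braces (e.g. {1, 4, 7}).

{B, S, W}

B -> fault, frames {B}
Q -> fault, frames {B,Q}
Z -> fault, frames {B,Q,Z}
B -> hit
Z -> hit
Q -> hit
B -> hit
W -> fault, evict B, frames {Q,Z,W}
Q -> hit
N -> fault, evict Q, frames {Z,W,N}
Q -> fault, evict Z, frames {W,N,Q}
S -> fault, evict W, frames {N,Q,S}
Q -> hit
W -> fault, evict N, frames {Q,S,W}
S -> hit
B -> fault, evict Q, frames {S,W,B}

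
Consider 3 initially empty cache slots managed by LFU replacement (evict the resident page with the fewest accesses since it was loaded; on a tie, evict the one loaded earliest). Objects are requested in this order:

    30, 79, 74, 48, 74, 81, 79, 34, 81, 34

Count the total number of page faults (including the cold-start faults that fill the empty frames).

30: fault, frames {30}
79: fault, frames {30,79}
74: fault, frames {30,79,74}
48: fault, evict 30, frames {79,74,48}
74: hit
81: fault, evict 79, frames {74,48,81}
79: fault, evict 48, frames {74,81,79}
34: fault, evict 81, frames {74,79,34}
81: fault, evict 79, frames {74,34,81}
34: hit
Page faults: 8.

8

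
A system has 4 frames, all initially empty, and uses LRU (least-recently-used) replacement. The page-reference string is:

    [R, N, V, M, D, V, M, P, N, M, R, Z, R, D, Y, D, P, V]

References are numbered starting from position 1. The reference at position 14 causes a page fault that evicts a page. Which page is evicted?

pos 1: R → miss, frames {R}
pos 2: N → miss, frames {R,N}
pos 3: V → miss, frames {R,N,V}
pos 4: M → miss, frames {R,N,V,M}
pos 5: D → miss, evict R, frames {N,V,M,D}
pos 6: V → hit
pos 7: M → hit
pos 8: P → miss, evict N, frames {D,V,M,P}
pos 9: N → miss, evict D, frames {V,M,P,N}
pos 10: M → hit
pos 11: R → miss, evict V, frames {P,N,M,R}
pos 12: Z → miss, evict P, frames {N,M,R,Z}
pos 13: R → hit
pos 14: D → miss, evict N, frames {M,Z,R,D}
At position 14, page N is evicted.

N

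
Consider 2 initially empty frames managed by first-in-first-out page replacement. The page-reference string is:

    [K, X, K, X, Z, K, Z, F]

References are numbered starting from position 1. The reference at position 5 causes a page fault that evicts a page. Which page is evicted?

pos 1: K -> fault, frames {K}
pos 2: X -> fault, frames {K,X}
pos 3: K -> hit
pos 4: X -> hit
pos 5: Z -> fault, evict K, frames {X,Z}
At position 5, page K is evicted.

K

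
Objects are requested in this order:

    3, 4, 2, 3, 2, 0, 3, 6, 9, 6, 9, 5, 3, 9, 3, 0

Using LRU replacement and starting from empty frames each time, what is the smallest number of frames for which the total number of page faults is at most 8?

f=1: 16 faults
f=2: 12 faults
f=3: 9 faults
f=4: 8 faults
f=5: 7 faults
f=6: 7 faults
f=7: 7 faults
Smallest f with faults ≤ 8 is 4.

4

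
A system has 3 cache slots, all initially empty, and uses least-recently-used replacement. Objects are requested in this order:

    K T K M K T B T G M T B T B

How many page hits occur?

K -> fault, frames [K]
T -> fault, frames [K, T]
K -> hit
M -> fault, frames [T, K, M]
K -> hit
T -> hit
B -> fault, evict M, frames [K, T, B]
T -> hit
G -> fault, evict K, frames [B, T, G]
M -> fault, evict B, frames [T, G, M]
T -> hit
B -> fault, evict G, frames [M, T, B]
T -> hit
B -> hit
Hits: 7.

7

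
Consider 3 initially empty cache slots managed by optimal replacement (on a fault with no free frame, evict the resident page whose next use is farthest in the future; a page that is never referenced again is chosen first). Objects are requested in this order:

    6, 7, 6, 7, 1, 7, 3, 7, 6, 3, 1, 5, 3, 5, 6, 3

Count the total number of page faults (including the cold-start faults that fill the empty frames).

6 → miss, frames {6}
7 → miss, frames {6,7}
6 → hit
7 → hit
1 → miss, frames {6,7,1}
7 → hit
3 → miss, evict 1, frames {6,7,3}
7 → hit
6 → hit
3 → hit
1 → miss, evict 7, frames {6,3,1}
5 → miss, evict 1, frames {6,3,5}
3 → hit
5 → hit
6 → hit
3 → hit
Page faults: 6.

6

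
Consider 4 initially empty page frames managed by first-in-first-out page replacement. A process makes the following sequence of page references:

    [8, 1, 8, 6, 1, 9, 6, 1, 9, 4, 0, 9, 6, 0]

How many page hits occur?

8 → fault, frames [8]
1 → fault, frames [8, 1]
8 → hit
6 → fault, frames [8, 1, 6]
1 → hit
9 → fault, frames [8, 1, 6, 9]
6 → hit
1 → hit
9 → hit
4 → fault, evict 8, frames [1, 6, 9, 4]
0 → fault, evict 1, frames [6, 9, 4, 0]
9 → hit
6 → hit
0 → hit
Hits: 8.

8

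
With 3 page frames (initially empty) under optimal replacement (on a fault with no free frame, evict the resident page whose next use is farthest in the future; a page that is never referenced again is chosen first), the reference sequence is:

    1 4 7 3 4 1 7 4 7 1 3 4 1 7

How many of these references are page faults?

1 → fault, frames {1}
4 → fault, frames {1,4}
7 → fault, frames {1,4,7}
3 → fault, evict 7, frames {1,4,3}
4 → hit
1 → hit
7 → fault, evict 3, frames {1,4,7}
4 → hit
7 → hit
1 → hit
3 → fault, evict 7, frames {1,4,3}
4 → hit
1 → hit
7 → fault, evict 3, frames {1,4,7}
Page faults: 7.

7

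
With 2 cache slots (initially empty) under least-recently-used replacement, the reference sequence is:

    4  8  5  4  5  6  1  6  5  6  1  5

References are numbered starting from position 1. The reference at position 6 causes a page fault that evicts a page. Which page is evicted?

pos 1: 4 → fault, frames (4)
pos 2: 8 → fault, frames (4 8)
pos 3: 5 → fault, evict 4, frames (8 5)
pos 4: 4 → fault, evict 8, frames (5 4)
pos 5: 5 → hit
pos 6: 6 → fault, evict 4, frames (5 6)
At position 6, page 4 is evicted.

4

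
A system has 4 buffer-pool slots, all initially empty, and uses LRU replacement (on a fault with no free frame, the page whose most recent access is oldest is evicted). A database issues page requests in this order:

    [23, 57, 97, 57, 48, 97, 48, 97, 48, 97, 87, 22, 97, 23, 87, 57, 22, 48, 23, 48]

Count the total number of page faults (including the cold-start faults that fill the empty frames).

23 → miss, frames {23}
57 → miss, frames {23,57}
97 → miss, frames {23,57,97}
57 → hit
48 → miss, frames {23,97,57,48}
97 → hit
48 → hit
97 → hit
48 → hit
97 → hit
87 → miss, evict 23, frames {57,48,97,87}
22 → miss, evict 57, frames {48,97,87,22}
97 → hit
23 → miss, evict 48, frames {87,22,97,23}
87 → hit
57 → miss, evict 22, frames {97,23,87,57}
22 → miss, evict 97, frames {23,87,57,22}
48 → miss, evict 23, frames {87,57,22,48}
23 → miss, evict 87, frames {57,22,48,23}
48 → hit
Page faults: 11.

11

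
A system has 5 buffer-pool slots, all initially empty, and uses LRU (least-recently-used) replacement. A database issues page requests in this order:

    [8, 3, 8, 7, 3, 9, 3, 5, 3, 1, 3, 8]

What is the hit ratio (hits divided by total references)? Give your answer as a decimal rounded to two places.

0.42

8 → miss, frames {8}
3 → miss, frames {8,3}
8 → hit
7 → miss, frames {3,8,7}
3 → hit
9 → miss, frames {8,7,3,9}
3 → hit
5 → miss, frames {8,7,9,3,5}
3 → hit
1 → miss, evict 8, frames {7,9,5,3,1}
3 → hit
8 → miss, evict 7, frames {9,5,1,3,8}
Hits: 5 of 12 references → 5/12 = 0.4167.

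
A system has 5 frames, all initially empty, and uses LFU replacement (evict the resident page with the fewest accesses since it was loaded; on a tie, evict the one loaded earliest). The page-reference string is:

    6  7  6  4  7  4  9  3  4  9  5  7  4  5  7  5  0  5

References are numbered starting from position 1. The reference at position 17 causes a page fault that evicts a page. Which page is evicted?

6

pos 1: 6 → miss, frames {6}
pos 2: 7 → miss, frames {6,7}
pos 3: 6 → hit
pos 4: 4 → miss, frames {6,7,4}
pos 5: 7 → hit
pos 6: 4 → hit
pos 7: 9 → miss, frames {6,7,4,9}
pos 8: 3 → miss, frames {6,7,4,9,3}
pos 9: 4 → hit
pos 10: 9 → hit
pos 11: 5 → miss, evict 3, frames {6,7,4,9,5}
pos 12: 7 → hit
pos 13: 4 → hit
pos 14: 5 → hit
pos 15: 7 → hit
pos 16: 5 → hit
pos 17: 0 → miss, evict 6, frames {7,4,9,5,0}
At position 17, page 6 is evicted.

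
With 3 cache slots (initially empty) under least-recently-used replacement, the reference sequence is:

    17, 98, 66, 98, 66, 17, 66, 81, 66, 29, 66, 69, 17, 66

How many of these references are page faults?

17 → miss, frames (17)
98 → miss, frames (17 98)
66 → miss, frames (17 98 66)
98 → hit
66 → hit
17 → hit
66 → hit
81 → miss, evict 98, frames (17 66 81)
66 → hit
29 → miss, evict 17, frames (81 66 29)
66 → hit
69 → miss, evict 81, frames (29 66 69)
17 → miss, evict 29, frames (66 69 17)
66 → hit
Page faults: 7.

7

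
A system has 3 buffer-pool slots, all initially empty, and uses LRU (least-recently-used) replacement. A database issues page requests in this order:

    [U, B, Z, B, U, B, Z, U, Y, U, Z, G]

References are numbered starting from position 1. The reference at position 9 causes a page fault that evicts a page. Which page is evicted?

pos 1: U: miss, frames (U)
pos 2: B: miss, frames (U B)
pos 3: Z: miss, frames (U B Z)
pos 4: B: hit
pos 5: U: hit
pos 6: B: hit
pos 7: Z: hit
pos 8: U: hit
pos 9: Y: miss, evict B, frames (Z U Y)
At position 9, page B is evicted.

B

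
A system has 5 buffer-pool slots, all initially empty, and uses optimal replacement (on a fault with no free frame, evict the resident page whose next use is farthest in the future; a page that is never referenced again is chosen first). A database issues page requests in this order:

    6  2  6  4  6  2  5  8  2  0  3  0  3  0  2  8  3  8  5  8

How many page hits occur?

13

6: fault, frames (6)
2: fault, frames (6 2)
6: hit
4: fault, frames (6 2 4)
6: hit
2: hit
5: fault, frames (6 2 4 5)
8: fault, frames (6 2 4 5 8)
2: hit
0: fault, evict 4, frames (6 2 5 8 0)
3: fault, evict 6, frames (2 5 8 0 3)
0: hit
3: hit
0: hit
2: hit
8: hit
3: hit
8: hit
5: hit
8: hit
Hits: 13.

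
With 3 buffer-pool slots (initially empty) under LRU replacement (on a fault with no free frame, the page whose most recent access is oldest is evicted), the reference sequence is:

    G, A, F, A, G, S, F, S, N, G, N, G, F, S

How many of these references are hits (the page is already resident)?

G → fault, frames (G)
A → fault, frames (G A)
F → fault, frames (G A F)
A → hit
G → hit
S → fault, evict F, frames (A G S)
F → fault, evict A, frames (G S F)
S → hit
N → fault, evict G, frames (F S N)
G → fault, evict F, frames (S N G)
N → hit
G → hit
F → fault, evict S, frames (N G F)
S → fault, evict N, frames (G F S)
Hits: 5.

5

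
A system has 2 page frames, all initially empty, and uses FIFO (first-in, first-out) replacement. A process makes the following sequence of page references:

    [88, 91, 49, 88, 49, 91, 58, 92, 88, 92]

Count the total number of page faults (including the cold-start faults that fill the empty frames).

88: miss, frames {88}
91: miss, frames {88,91}
49: miss, evict 88, frames {91,49}
88: miss, evict 91, frames {49,88}
49: hit
91: miss, evict 49, frames {88,91}
58: miss, evict 88, frames {91,58}
92: miss, evict 91, frames {58,92}
88: miss, evict 58, frames {92,88}
92: hit
Page faults: 8.

8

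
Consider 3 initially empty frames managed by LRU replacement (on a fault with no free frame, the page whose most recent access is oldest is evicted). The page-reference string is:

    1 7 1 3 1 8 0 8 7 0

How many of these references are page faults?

6

1 -> miss, frames (1)
7 -> miss, frames (1 7)
1 -> hit
3 -> miss, frames (7 1 3)
1 -> hit
8 -> miss, evict 7, frames (3 1 8)
0 -> miss, evict 3, frames (1 8 0)
8 -> hit
7 -> miss, evict 1, frames (0 8 7)
0 -> hit
Page faults: 6.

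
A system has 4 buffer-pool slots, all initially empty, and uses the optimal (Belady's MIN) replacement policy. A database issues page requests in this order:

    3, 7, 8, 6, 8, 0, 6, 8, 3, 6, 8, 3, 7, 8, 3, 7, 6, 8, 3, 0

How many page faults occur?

7

3 -> fault, frames [3]
7 -> fault, frames [3, 7]
8 -> fault, frames [3, 7, 8]
6 -> fault, frames [3, 7, 8, 6]
8 -> hit
0 -> fault, evict 7, frames [3, 8, 6, 0]
6 -> hit
8 -> hit
3 -> hit
6 -> hit
8 -> hit
3 -> hit
7 -> fault, evict 0, frames [3, 8, 6, 7]
8 -> hit
3 -> hit
7 -> hit
6 -> hit
8 -> hit
3 -> hit
0 -> fault, evict 7, frames [3, 8, 6, 0]
Page faults: 7.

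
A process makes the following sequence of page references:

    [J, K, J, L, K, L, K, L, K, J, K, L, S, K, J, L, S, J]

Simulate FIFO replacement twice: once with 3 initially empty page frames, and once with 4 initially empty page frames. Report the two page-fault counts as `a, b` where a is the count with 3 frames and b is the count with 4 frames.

3 frames: F F . F . . . . . . . . F . F . . . → 5 faults.
4 frames: F F . F . . . . . . . . F . . . . . → 4 faults.
4 < 5: adding a frame reduced faults, as is typical.

5, 4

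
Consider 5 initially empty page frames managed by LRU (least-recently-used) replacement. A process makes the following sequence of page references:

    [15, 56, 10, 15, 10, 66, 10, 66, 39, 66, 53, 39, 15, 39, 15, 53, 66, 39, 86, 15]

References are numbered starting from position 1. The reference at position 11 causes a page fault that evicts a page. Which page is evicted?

56

pos 1: 15 → miss, frames (15)
pos 2: 56 → miss, frames (15 56)
pos 3: 10 → miss, frames (15 56 10)
pos 4: 15 → hit
pos 5: 10 → hit
pos 6: 66 → miss, frames (56 15 10 66)
pos 7: 10 → hit
pos 8: 66 → hit
pos 9: 39 → miss, frames (56 15 10 66 39)
pos 10: 66 → hit
pos 11: 53 → miss, evict 56, frames (15 10 39 66 53)
At position 11, page 56 is evicted.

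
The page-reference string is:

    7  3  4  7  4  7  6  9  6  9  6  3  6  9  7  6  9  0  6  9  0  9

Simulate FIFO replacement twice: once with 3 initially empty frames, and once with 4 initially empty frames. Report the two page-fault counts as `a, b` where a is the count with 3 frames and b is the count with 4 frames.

3 frames: F F F . . . F F . . . F . . F F F F . . . . → 10 faults.
4 frames: F F F . . . F F . . . . . . F . . F . . . . → 7 faults.
7 < 10: adding a frame reduced faults, as is typical.

10, 7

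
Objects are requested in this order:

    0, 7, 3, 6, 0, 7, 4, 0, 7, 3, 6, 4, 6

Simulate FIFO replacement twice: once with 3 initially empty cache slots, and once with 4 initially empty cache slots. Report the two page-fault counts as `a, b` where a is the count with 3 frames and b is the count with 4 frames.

3 frames: F F F F F F F . . F F . . → 9 faults.
4 frames: F F F F . . F F F F F F . → 10 faults.
10 > 9: adding a frame increased faults — Belady's anomaly.

9, 10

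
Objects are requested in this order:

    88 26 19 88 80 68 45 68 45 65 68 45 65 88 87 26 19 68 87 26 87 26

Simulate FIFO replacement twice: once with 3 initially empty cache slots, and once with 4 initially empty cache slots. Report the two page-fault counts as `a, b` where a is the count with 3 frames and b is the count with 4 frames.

3 frames: F F F . F F F . . F . . . F F F F F F F . . → 14 faults.
4 frames: F F F . F F F . . F . . . F F F F F . . . . → 12 faults.
12 < 14: adding a frame reduced faults, as is typical.

14, 12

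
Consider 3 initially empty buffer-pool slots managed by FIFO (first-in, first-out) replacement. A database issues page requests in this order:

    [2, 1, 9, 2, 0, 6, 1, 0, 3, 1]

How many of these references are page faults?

2: fault, frames (2)
1: fault, frames (2 1)
9: fault, frames (2 1 9)
2: hit
0: fault, evict 2, frames (1 9 0)
6: fault, evict 1, frames (9 0 6)
1: fault, evict 9, frames (0 6 1)
0: hit
3: fault, evict 0, frames (6 1 3)
1: hit
Page faults: 7.

7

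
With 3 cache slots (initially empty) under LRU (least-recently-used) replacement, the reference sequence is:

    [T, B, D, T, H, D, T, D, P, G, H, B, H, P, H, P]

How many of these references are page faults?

9

T: fault, frames [T]
B: fault, frames [T, B]
D: fault, frames [T, B, D]
T: hit
H: fault, evict B, frames [D, T, H]
D: hit
T: hit
D: hit
P: fault, evict H, frames [T, D, P]
G: fault, evict T, frames [D, P, G]
H: fault, evict D, frames [P, G, H]
B: fault, evict P, frames [G, H, B]
H: hit
P: fault, evict G, frames [B, H, P]
H: hit
P: hit
Page faults: 9.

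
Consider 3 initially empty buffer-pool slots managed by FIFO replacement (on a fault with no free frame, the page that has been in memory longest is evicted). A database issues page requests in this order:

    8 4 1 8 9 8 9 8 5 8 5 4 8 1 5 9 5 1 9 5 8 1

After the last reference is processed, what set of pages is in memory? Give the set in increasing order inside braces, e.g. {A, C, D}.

8: fault, frames [8]
4: fault, frames [8, 4]
1: fault, frames [8, 4, 1]
8: hit
9: fault, evict 8, frames [4, 1, 9]
8: fault, evict 4, frames [1, 9, 8]
9: hit
8: hit
5: fault, evict 1, frames [9, 8, 5]
8: hit
5: hit
4: fault, evict 9, frames [8, 5, 4]
8: hit
1: fault, evict 8, frames [5, 4, 1]
5: hit
9: fault, evict 5, frames [4, 1, 9]
5: fault, evict 4, frames [1, 9, 5]
1: hit
9: hit
5: hit
8: fault, evict 1, frames [9, 5, 8]
1: fault, evict 9, frames [5, 8, 1]

{1, 5, 8}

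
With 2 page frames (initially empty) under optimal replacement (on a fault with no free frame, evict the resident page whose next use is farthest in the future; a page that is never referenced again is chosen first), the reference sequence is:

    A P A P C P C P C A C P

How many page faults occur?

A → fault, frames {A}
P → fault, frames {A,P}
A → hit
P → hit
C → fault, evict A, frames {P,C}
P → hit
C → hit
P → hit
C → hit
A → fault, evict P, frames {C,A}
C → hit
P → fault, evict A, frames {C,P}
Page faults: 5.

5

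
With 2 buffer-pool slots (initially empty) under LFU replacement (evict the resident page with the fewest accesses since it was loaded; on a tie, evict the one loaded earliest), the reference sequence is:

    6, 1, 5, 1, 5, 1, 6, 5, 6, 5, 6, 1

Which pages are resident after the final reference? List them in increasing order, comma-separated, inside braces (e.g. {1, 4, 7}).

6 -> fault, frames {6}
1 -> fault, frames {6,1}
5 -> fault, evict 6, frames {1,5}
1 -> hit
5 -> hit
1 -> hit
6 -> fault, evict 5, frames {1,6}
5 -> fault, evict 6, frames {1,5}
6 -> fault, evict 5, frames {1,6}
5 -> fault, evict 6, frames {1,5}
6 -> fault, evict 5, frames {1,6}
1 -> hit

{1, 6}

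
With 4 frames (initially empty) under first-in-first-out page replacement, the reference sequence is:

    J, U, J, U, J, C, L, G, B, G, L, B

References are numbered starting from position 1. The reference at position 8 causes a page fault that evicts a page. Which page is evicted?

J

pos 1: J → fault, frames {J}
pos 2: U → fault, frames {J,U}
pos 3: J → hit
pos 4: U → hit
pos 5: J → hit
pos 6: C → fault, frames {J,U,C}
pos 7: L → fault, frames {J,U,C,L}
pos 8: G → fault, evict J, frames {U,C,L,G}
At position 8, page J is evicted.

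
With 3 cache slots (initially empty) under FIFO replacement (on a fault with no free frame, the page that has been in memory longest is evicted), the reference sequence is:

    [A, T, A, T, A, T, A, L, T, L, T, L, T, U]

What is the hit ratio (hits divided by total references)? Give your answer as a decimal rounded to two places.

A → fault, frames (A)
T → fault, frames (A T)
A → hit
T → hit
A → hit
T → hit
A → hit
L → fault, frames (A T L)
T → hit
L → hit
T → hit
L → hit
T → hit
U → fault, evict A, frames (T L U)
Hits: 10 of 14 references → 10/14 = 0.7143.

0.71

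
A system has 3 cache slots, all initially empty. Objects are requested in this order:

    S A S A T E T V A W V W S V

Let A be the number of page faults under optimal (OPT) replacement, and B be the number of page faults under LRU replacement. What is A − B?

-1

Under OPT: F F . . F F . F . F . . F . → 7 faults.
Under LRU: F F . . F F . F F F . . F . → 8 faults.
A − B = 7 − 8 = -1.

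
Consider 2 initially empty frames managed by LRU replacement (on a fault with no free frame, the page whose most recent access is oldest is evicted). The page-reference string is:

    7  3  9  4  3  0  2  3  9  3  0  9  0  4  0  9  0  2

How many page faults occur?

14

7 → fault, frames {7}
3 → fault, frames {7,3}
9 → fault, evict 7, frames {3,9}
4 → fault, evict 3, frames {9,4}
3 → fault, evict 9, frames {4,3}
0 → fault, evict 4, frames {3,0}
2 → fault, evict 3, frames {0,2}
3 → fault, evict 0, frames {2,3}
9 → fault, evict 2, frames {3,9}
3 → hit
0 → fault, evict 9, frames {3,0}
9 → fault, evict 3, frames {0,9}
0 → hit
4 → fault, evict 9, frames {0,4}
0 → hit
9 → fault, evict 4, frames {0,9}
0 → hit
2 → fault, evict 9, frames {0,2}
Page faults: 14.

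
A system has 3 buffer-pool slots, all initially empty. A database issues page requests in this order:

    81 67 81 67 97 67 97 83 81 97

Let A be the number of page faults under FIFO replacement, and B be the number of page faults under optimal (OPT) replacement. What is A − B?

Under FIFO: F F . . F . . F F . → 5 faults.
Under OPT: F F . . F . . F . . → 4 faults.
A − B = 5 − 4 = 1.

1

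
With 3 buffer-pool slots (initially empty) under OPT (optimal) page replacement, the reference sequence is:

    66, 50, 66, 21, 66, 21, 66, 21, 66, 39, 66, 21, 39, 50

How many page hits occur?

66 → miss, frames {66}
50 → miss, frames {66,50}
66 → hit
21 → miss, frames {66,50,21}
66 → hit
21 → hit
66 → hit
21 → hit
66 → hit
39 → miss, evict 50, frames {66,21,39}
66 → hit
21 → hit
39 → hit
50 → miss, evict 39, frames {66,21,50}
Hits: 9.

9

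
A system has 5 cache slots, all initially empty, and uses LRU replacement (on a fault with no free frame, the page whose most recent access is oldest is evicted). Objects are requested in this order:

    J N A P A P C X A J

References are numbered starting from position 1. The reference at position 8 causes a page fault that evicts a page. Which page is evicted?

pos 1: J → miss, frames [J]
pos 2: N → miss, frames [J, N]
pos 3: A → miss, frames [J, N, A]
pos 4: P → miss, frames [J, N, A, P]
pos 5: A → hit
pos 6: P → hit
pos 7: C → miss, frames [J, N, A, P, C]
pos 8: X → miss, evict J, frames [N, A, P, C, X]
At position 8, page J is evicted.

J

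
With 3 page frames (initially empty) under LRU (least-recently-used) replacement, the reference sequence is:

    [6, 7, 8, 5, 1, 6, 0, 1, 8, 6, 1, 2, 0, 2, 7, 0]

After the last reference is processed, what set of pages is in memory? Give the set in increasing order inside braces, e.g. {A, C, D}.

6: miss, frames (6)
7: miss, frames (6 7)
8: miss, frames (6 7 8)
5: miss, evict 6, frames (7 8 5)
1: miss, evict 7, frames (8 5 1)
6: miss, evict 8, frames (5 1 6)
0: miss, evict 5, frames (1 6 0)
1: hit
8: miss, evict 6, frames (0 1 8)
6: miss, evict 0, frames (1 8 6)
1: hit
2: miss, evict 8, frames (6 1 2)
0: miss, evict 6, frames (1 2 0)
2: hit
7: miss, evict 1, frames (0 2 7)
0: hit

{0, 2, 7}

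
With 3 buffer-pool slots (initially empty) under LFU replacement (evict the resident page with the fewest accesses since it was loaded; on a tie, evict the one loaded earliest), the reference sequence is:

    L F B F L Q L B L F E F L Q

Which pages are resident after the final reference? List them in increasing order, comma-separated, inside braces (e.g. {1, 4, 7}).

L -> miss, frames {L}
F -> miss, frames {L,F}
B -> miss, frames {L,F,B}
F -> hit
L -> hit
Q -> miss, evict B, frames {L,F,Q}
L -> hit
B -> miss, evict Q, frames {L,F,B}
L -> hit
F -> hit
E -> miss, evict B, frames {L,F,E}
F -> hit
L -> hit
Q -> miss, evict E, frames {L,F,Q}

{F, L, Q}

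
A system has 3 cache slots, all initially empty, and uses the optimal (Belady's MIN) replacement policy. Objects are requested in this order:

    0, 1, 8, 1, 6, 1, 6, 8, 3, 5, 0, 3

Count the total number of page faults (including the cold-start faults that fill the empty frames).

7

0 → miss, frames [0]
1 → miss, frames [0, 1]
8 → miss, frames [0, 1, 8]
1 → hit
6 → miss, evict 0, frames [1, 8, 6]
1 → hit
6 → hit
8 → hit
3 → miss, evict 6, frames [1, 8, 3]
5 → miss, evict 8, frames [1, 3, 5]
0 → miss, evict 5, frames [1, 3, 0]
3 → hit
Page faults: 7.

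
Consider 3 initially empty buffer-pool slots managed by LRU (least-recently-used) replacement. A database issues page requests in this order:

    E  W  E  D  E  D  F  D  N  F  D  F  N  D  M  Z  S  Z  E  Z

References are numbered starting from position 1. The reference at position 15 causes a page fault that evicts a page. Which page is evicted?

F

pos 1: E → miss, frames [E]
pos 2: W → miss, frames [E, W]
pos 3: E → hit
pos 4: D → miss, frames [W, E, D]
pos 5: E → hit
pos 6: D → hit
pos 7: F → miss, evict W, frames [E, D, F]
pos 8: D → hit
pos 9: N → miss, evict E, frames [F, D, N]
pos 10: F → hit
pos 11: D → hit
pos 12: F → hit
pos 13: N → hit
pos 14: D → hit
pos 15: M → miss, evict F, frames [N, D, M]
At position 15, page F is evicted.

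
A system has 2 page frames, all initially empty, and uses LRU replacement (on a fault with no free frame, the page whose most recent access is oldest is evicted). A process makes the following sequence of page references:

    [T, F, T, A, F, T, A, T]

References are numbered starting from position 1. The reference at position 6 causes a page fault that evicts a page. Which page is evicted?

pos 1: T -> fault, frames [T]
pos 2: F -> fault, frames [T, F]
pos 3: T -> hit
pos 4: A -> fault, evict F, frames [T, A]
pos 5: F -> fault, evict T, frames [A, F]
pos 6: T -> fault, evict A, frames [F, T]
At position 6, page A is evicted.

A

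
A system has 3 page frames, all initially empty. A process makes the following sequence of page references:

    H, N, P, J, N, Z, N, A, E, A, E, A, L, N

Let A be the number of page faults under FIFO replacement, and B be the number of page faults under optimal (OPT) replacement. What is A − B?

Under FIFO: F F F F . F F F F . . . F F → 10 faults.
Under OPT: F F F F . F . F F . . . F . → 8 faults.
A − B = 10 − 8 = 2.

2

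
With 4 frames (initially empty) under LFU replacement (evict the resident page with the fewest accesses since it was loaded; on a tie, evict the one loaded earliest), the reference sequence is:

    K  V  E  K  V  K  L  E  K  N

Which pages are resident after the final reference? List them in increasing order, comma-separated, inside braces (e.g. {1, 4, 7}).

K → fault, frames [K]
V → fault, frames [K, V]
E → fault, frames [K, V, E]
K → hit
V → hit
K → hit
L → fault, frames [K, V, E, L]
E → hit
K → hit
N → fault, evict L, frames [K, V, E, N]

{E, K, N, V}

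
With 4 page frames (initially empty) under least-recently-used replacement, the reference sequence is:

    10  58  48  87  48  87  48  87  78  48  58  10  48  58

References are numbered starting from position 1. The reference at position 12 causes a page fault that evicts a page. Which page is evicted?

87

pos 1: 10: miss, frames (10)
pos 2: 58: miss, frames (10 58)
pos 3: 48: miss, frames (10 58 48)
pos 4: 87: miss, frames (10 58 48 87)
pos 5: 48: hit
pos 6: 87: hit
pos 7: 48: hit
pos 8: 87: hit
pos 9: 78: miss, evict 10, frames (58 48 87 78)
pos 10: 48: hit
pos 11: 58: hit
pos 12: 10: miss, evict 87, frames (78 48 58 10)
At position 12, page 87 is evicted.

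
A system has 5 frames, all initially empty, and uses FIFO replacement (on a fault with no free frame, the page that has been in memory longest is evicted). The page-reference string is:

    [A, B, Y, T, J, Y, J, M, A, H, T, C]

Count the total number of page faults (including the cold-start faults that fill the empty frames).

9

A → fault, frames {A}
B → fault, frames {A,B}
Y → fault, frames {A,B,Y}
T → fault, frames {A,B,Y,T}
J → fault, frames {A,B,Y,T,J}
Y → hit
J → hit
M → fault, evict A, frames {B,Y,T,J,M}
A → fault, evict B, frames {Y,T,J,M,A}
H → fault, evict Y, frames {T,J,M,A,H}
T → hit
C → fault, evict T, frames {J,M,A,H,C}
Page faults: 9.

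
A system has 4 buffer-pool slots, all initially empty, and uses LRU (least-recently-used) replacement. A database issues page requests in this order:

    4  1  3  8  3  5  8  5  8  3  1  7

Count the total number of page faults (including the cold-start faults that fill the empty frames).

4 -> miss, frames {4}
1 -> miss, frames {4,1}
3 -> miss, frames {4,1,3}
8 -> miss, frames {4,1,3,8}
3 -> hit
5 -> miss, evict 4, frames {1,8,3,5}
8 -> hit
5 -> hit
8 -> hit
3 -> hit
1 -> hit
7 -> miss, evict 5, frames {8,3,1,7}
Page faults: 6.

6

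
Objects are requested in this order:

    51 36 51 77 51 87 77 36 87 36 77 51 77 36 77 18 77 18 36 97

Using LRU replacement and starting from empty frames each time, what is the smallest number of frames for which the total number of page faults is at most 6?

4

f=1: 20 faults
f=2: 13 faults
f=3: 8 faults
f=4: 6 faults
f=5: 6 faults
f=6: 6 faults
Smallest f with faults ≤ 6 is 4.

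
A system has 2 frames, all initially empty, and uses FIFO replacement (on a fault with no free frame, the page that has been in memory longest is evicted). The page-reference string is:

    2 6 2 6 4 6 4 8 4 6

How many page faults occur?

2: miss, frames [2]
6: miss, frames [2, 6]
2: hit
6: hit
4: miss, evict 2, frames [6, 4]
6: hit
4: hit
8: miss, evict 6, frames [4, 8]
4: hit
6: miss, evict 4, frames [8, 6]
Page faults: 5.

5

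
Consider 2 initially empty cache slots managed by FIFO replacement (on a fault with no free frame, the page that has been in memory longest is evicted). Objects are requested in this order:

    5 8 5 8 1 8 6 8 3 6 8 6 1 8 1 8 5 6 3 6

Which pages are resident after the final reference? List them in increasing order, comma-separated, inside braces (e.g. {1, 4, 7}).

{3, 6}

5 → fault, frames [5]
8 → fault, frames [5, 8]
5 → hit
8 → hit
1 → fault, evict 5, frames [8, 1]
8 → hit
6 → fault, evict 8, frames [1, 6]
8 → fault, evict 1, frames [6, 8]
3 → fault, evict 6, frames [8, 3]
6 → fault, evict 8, frames [3, 6]
8 → fault, evict 3, frames [6, 8]
6 → hit
1 → fault, evict 6, frames [8, 1]
8 → hit
1 → hit
8 → hit
5 → fault, evict 8, frames [1, 5]
6 → fault, evict 1, frames [5, 6]
3 → fault, evict 5, frames [6, 3]
6 → hit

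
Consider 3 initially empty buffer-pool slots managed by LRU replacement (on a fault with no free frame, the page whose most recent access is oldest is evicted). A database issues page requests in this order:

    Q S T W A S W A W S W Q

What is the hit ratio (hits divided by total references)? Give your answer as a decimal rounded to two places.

0.42

Q: miss, frames {Q}
S: miss, frames {Q,S}
T: miss, frames {Q,S,T}
W: miss, evict Q, frames {S,T,W}
A: miss, evict S, frames {T,W,A}
S: miss, evict T, frames {W,A,S}
W: hit
A: hit
W: hit
S: hit
W: hit
Q: miss, evict A, frames {S,W,Q}
Hits: 5 of 12 references → 5/12 = 0.4167.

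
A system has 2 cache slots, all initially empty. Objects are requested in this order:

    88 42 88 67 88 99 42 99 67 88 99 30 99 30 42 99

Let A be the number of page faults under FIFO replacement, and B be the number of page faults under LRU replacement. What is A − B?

1

Under FIFO: F F . F F F F . F F F F . . F F → 12 faults.
Under LRU: F F . F . F F . F F F F . . F F → 11 faults.
A − B = 12 − 11 = 1.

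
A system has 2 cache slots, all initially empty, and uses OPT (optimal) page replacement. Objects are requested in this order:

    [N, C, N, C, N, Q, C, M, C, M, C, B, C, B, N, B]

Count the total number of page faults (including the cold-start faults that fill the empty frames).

6

N: miss, frames (N)
C: miss, frames (N C)
N: hit
C: hit
N: hit
Q: miss, evict N, frames (C Q)
C: hit
M: miss, evict Q, frames (C M)
C: hit
M: hit
C: hit
B: miss, evict M, frames (C B)
C: hit
B: hit
N: miss, evict C, frames (B N)
B: hit
Page faults: 6.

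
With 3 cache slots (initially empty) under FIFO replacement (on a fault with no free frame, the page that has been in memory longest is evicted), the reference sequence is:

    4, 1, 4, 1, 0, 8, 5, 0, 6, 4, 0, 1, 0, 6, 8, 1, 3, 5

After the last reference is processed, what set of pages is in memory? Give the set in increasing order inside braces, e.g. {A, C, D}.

{3, 5, 8}

4: miss, frames [4]
1: miss, frames [4, 1]
4: hit
1: hit
0: miss, frames [4, 1, 0]
8: miss, evict 4, frames [1, 0, 8]
5: miss, evict 1, frames [0, 8, 5]
0: hit
6: miss, evict 0, frames [8, 5, 6]
4: miss, evict 8, frames [5, 6, 4]
0: miss, evict 5, frames [6, 4, 0]
1: miss, evict 6, frames [4, 0, 1]
0: hit
6: miss, evict 4, frames [0, 1, 6]
8: miss, evict 0, frames [1, 6, 8]
1: hit
3: miss, evict 1, frames [6, 8, 3]
5: miss, evict 6, frames [8, 3, 5]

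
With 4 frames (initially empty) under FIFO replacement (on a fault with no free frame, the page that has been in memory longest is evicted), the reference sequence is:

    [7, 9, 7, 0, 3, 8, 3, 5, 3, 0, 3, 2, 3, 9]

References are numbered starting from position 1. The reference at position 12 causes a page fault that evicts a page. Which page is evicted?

0

pos 1: 7 → fault, frames [7]
pos 2: 9 → fault, frames [7, 9]
pos 3: 7 → hit
pos 4: 0 → fault, frames [7, 9, 0]
pos 5: 3 → fault, frames [7, 9, 0, 3]
pos 6: 8 → fault, evict 7, frames [9, 0, 3, 8]
pos 7: 3 → hit
pos 8: 5 → fault, evict 9, frames [0, 3, 8, 5]
pos 9: 3 → hit
pos 10: 0 → hit
pos 11: 3 → hit
pos 12: 2 → fault, evict 0, frames [3, 8, 5, 2]
At position 12, page 0 is evicted.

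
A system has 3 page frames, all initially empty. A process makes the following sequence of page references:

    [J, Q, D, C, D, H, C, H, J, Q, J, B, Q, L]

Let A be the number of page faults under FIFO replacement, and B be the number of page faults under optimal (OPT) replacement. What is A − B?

Under FIFO: F F F F . F . . F F . F . F → 9 faults.
Under OPT: F F F F . F . . . F . F . F → 8 faults.
A − B = 9 − 8 = 1.

1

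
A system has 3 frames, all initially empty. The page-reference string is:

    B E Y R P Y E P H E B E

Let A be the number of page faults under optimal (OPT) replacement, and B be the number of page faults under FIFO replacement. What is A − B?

Under OPT: F F F F F . . . F . F . → 7 faults.
Under FIFO: F F F F F . F . F . F . → 8 faults.
A − B = 7 − 8 = -1.

-1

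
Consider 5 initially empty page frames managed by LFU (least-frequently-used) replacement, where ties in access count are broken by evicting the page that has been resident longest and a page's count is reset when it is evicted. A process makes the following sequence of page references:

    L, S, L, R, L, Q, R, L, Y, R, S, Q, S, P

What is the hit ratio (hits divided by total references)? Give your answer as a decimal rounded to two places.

0.57

L: fault, frames {L}
S: fault, frames {L,S}
L: hit
R: fault, frames {L,S,R}
L: hit
Q: fault, frames {L,S,R,Q}
R: hit
L: hit
Y: fault, frames {L,S,R,Q,Y}
R: hit
S: hit
Q: hit
S: hit
P: fault, evict Y, frames {L,S,R,Q,P}
Hits: 8 of 14 references → 8/14 = 0.5714.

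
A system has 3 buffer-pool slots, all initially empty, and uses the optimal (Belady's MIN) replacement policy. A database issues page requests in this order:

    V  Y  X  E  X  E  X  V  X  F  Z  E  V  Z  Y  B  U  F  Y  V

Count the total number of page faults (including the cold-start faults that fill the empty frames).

10

V: fault, frames (V)
Y: fault, frames (V Y)
X: fault, frames (V Y X)
E: fault, evict Y, frames (V X E)
X: hit
E: hit
X: hit
V: hit
X: hit
F: fault, evict X, frames (V E F)
Z: fault, evict F, frames (V E Z)
E: hit
V: hit
Z: hit
Y: fault, evict Z, frames (V E Y)
B: fault, evict E, frames (V Y B)
U: fault, evict B, frames (V Y U)
F: fault, evict U, frames (V Y F)
Y: hit
V: hit
Page faults: 10.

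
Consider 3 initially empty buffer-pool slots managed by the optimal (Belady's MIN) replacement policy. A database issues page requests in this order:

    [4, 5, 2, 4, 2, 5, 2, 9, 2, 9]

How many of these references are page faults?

4: miss, frames [4]
5: miss, frames [4, 5]
2: miss, frames [4, 5, 2]
4: hit
2: hit
5: hit
2: hit
9: miss, evict 5, frames [4, 2, 9]
2: hit
9: hit
Page faults: 4.

4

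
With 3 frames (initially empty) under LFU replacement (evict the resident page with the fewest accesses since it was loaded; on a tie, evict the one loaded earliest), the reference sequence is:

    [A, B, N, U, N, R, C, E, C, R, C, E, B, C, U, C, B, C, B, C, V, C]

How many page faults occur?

A → miss, frames [A]
B → miss, frames [A, B]
N → miss, frames [A, B, N]
U → miss, evict A, frames [B, N, U]
N → hit
R → miss, evict B, frames [N, U, R]
C → miss, evict U, frames [N, R, C]
E → miss, evict R, frames [N, C, E]
C → hit
R → miss, evict E, frames [N, C, R]
C → hit
E → miss, evict R, frames [N, C, E]
B → miss, evict E, frames [N, C, B]
C → hit
U → miss, evict B, frames [N, C, U]
C → hit
B → miss, evict U, frames [N, C, B]
C → hit
B → hit
C → hit
V → miss, evict N, frames [C, B, V]
C → hit
Page faults: 13.

13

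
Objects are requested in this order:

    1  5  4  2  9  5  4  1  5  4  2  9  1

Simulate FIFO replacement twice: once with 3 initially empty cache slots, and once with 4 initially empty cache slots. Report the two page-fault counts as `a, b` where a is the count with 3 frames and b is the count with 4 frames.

3 frames: F F F F F F F F . . F F . → 10 faults.
4 frames: F F F F F . . F F F F F F → 11 faults.
11 > 10: adding a frame increased faults — Belady's anomaly.

10, 11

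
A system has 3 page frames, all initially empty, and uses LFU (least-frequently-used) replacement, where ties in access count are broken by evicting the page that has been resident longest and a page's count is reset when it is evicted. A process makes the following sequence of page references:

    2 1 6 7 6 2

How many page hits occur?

2: miss, frames (2)
1: miss, frames (2 1)
6: miss, frames (2 1 6)
7: miss, evict 2, frames (1 6 7)
6: hit
2: miss, evict 1, frames (6 7 2)
Hits: 1.

1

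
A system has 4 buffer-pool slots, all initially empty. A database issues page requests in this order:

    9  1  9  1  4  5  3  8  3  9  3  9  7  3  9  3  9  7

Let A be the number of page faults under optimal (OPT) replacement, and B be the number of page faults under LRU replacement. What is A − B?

Under OPT: F F . . F F F F . . . . F . . . . . → 7 faults.
Under LRU: F F . . F F F F . F . . F . . . . . → 8 faults.
A − B = 7 − 8 = -1.

-1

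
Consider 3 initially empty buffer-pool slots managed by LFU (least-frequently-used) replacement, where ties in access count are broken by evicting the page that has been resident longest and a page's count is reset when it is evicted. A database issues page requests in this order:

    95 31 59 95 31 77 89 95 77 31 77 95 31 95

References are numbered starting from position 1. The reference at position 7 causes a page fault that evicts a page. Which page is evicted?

pos 1: 95: fault, frames {95}
pos 2: 31: fault, frames {95,31}
pos 3: 59: fault, frames {95,31,59}
pos 4: 95: hit
pos 5: 31: hit
pos 6: 77: fault, evict 59, frames {95,31,77}
pos 7: 89: fault, evict 77, frames {95,31,89}
At position 7, page 77 is evicted.

77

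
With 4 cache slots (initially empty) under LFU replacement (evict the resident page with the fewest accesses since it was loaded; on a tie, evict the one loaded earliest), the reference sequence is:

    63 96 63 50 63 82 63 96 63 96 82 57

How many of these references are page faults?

5

63 → miss, frames [63]
96 → miss, frames [63, 96]
63 → hit
50 → miss, frames [63, 96, 50]
63 → hit
82 → miss, frames [63, 96, 50, 82]
63 → hit
96 → hit
63 → hit
96 → hit
82 → hit
57 → miss, evict 50, frames [63, 96, 82, 57]
Page faults: 5.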